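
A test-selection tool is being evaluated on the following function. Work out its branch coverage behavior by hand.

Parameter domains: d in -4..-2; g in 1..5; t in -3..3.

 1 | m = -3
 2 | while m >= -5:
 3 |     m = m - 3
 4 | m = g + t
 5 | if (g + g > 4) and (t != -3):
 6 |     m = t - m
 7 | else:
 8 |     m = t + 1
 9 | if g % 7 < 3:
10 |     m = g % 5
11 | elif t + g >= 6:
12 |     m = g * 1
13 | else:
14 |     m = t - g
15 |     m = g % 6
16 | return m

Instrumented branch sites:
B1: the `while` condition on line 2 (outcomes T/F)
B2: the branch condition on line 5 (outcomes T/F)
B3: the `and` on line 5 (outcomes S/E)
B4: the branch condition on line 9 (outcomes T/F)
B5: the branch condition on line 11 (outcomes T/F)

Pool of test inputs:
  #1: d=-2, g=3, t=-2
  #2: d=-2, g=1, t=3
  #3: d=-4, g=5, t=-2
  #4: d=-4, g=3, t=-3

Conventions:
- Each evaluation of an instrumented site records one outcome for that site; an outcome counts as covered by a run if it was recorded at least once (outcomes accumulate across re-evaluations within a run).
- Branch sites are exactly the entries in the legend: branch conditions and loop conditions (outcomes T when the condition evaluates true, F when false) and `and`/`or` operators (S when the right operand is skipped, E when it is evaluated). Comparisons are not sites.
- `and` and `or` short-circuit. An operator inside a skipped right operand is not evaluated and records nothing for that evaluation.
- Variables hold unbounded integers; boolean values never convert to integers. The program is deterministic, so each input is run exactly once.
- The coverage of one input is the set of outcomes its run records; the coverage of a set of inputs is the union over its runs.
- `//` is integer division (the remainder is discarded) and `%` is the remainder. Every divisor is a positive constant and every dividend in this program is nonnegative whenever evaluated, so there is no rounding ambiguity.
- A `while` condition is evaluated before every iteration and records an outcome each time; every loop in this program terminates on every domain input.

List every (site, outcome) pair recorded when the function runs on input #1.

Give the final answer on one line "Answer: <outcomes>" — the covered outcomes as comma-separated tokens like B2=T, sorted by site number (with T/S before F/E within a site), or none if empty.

Event log for input #1 (d=-2, g=3, t=-2):
  B1->T, B1->F, B3->E, B2->T, B4->F, B5->F
deduplicating events, the covered set is: B1=T, B1=F, B2=T, B3=E, B4=F, B5=F

Answer: B1=T, B1=F, B2=T, B3=E, B4=F, B5=F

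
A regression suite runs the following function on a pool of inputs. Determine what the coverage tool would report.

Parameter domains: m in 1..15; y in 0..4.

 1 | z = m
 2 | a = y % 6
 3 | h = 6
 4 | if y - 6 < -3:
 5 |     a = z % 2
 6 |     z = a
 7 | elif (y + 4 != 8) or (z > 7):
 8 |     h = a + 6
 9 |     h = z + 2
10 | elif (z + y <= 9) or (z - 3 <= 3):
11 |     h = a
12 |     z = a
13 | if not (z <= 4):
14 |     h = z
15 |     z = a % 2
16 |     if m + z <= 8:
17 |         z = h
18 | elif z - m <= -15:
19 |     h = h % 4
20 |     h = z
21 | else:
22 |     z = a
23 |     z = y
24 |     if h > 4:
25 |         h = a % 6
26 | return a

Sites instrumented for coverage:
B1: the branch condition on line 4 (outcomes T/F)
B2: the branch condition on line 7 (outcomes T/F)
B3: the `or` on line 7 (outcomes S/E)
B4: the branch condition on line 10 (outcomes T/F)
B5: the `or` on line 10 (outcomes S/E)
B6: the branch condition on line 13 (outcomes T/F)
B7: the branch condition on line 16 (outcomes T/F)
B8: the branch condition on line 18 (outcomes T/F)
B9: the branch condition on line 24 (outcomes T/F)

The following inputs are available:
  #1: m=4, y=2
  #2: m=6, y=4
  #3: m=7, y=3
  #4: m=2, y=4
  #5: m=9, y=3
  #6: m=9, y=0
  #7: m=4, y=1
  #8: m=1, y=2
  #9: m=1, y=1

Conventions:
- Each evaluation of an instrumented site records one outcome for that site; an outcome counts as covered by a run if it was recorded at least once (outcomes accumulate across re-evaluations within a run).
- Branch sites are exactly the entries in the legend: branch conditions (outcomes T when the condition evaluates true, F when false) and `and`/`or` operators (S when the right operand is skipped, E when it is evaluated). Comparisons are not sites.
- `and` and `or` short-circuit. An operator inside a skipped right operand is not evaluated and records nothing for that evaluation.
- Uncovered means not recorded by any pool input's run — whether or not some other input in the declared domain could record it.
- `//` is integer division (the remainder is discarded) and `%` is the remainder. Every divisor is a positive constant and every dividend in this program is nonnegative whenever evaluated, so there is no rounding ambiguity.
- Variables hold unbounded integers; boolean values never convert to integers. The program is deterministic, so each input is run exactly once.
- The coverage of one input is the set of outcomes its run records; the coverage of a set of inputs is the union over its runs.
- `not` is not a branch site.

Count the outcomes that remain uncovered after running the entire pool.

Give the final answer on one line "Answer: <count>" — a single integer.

run #1 (m=4, y=2) records B1=T, B6=F, B8=F, B9=T
run #2 (m=6, y=4) records B1=F, B2=F, B3=E, B4=T, B5=E, B6=F, B8=F, B9=F
run #3 (m=7, y=3) records B1=F, B2=T, B3=S, B6=T, B7=T
run #4 (m=2, y=4) records B1=F, B2=F, B3=E, B4=T, B5=S, B6=F, B8=F, B9=F
run #5 (m=9, y=3) records B1=F, B2=T, B3=S, B6=T, B7=F
run #6 (m=9, y=0) records B1=T, B6=F, B8=F, B9=T
run #7 (m=4, y=1) records B1=T, B6=F, B8=F, B9=T
run #8 (m=1, y=2) records B1=T, B6=F, B8=F, B9=T
run #9 (m=1, y=1) records B1=T, B6=F, B8=F, B9=T
union over the pool: B1=T, B1=F, B2=T, B2=F, B3=S, B3=E, B4=T, B5=S, B5=E, B6=T, B6=F, B7=T, B7=F, B8=F, B9=T, B9=F
uncovered (2 of 18): B4=F, B8=T

Answer: 2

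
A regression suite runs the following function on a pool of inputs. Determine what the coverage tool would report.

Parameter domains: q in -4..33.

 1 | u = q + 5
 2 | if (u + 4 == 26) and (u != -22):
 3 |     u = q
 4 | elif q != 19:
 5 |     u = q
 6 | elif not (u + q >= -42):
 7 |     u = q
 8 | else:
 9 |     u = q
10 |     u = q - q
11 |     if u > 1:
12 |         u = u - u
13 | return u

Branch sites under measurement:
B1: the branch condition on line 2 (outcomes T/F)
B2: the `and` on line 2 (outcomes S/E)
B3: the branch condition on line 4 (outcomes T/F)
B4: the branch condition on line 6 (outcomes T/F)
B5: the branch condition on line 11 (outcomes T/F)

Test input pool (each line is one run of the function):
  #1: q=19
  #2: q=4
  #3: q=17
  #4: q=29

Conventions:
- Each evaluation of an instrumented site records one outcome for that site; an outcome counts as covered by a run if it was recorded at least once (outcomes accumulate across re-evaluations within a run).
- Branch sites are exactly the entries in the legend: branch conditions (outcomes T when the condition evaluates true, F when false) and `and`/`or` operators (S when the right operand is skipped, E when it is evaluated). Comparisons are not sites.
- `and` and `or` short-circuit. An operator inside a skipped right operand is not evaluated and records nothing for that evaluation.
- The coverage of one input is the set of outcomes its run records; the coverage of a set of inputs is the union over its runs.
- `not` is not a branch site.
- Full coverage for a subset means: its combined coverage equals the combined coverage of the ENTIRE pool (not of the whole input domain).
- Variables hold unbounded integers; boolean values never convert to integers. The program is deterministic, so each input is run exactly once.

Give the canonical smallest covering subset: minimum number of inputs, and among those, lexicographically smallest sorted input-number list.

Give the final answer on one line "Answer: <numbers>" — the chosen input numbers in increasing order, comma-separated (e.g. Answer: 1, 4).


#1 (q=19) -> B2->S, B1->F, B3->F, B4->F, B5->F; covered: B1=F, B2=S, B3=F, B4=F, B5=F
#2 (q=4) -> B2->S, B1->F, B3->T; covered: B1=F, B2=S, B3=T
#3 (q=17) -> B2->E, B1->T; covered: B1=T, B2=E
#4 (q=29) -> B2->S, B1->F, B3->T; covered: B1=F, B2=S, B3=T
together the pool reaches 8 outcomes: B1=T, B1=F, B2=S, B2=E, B3=T, B3=F, B4=F, B5=F
every size-1 subset falls short of the 8 outcomes (best: 5/8)
every size-2 subset falls short of the 8 outcomes (best: 7/8)
at size 3, {1, 2, 3} reaches all 8 outcomes; every lexicographically earlier size-3 subset fails
Answer: 1, 2, 3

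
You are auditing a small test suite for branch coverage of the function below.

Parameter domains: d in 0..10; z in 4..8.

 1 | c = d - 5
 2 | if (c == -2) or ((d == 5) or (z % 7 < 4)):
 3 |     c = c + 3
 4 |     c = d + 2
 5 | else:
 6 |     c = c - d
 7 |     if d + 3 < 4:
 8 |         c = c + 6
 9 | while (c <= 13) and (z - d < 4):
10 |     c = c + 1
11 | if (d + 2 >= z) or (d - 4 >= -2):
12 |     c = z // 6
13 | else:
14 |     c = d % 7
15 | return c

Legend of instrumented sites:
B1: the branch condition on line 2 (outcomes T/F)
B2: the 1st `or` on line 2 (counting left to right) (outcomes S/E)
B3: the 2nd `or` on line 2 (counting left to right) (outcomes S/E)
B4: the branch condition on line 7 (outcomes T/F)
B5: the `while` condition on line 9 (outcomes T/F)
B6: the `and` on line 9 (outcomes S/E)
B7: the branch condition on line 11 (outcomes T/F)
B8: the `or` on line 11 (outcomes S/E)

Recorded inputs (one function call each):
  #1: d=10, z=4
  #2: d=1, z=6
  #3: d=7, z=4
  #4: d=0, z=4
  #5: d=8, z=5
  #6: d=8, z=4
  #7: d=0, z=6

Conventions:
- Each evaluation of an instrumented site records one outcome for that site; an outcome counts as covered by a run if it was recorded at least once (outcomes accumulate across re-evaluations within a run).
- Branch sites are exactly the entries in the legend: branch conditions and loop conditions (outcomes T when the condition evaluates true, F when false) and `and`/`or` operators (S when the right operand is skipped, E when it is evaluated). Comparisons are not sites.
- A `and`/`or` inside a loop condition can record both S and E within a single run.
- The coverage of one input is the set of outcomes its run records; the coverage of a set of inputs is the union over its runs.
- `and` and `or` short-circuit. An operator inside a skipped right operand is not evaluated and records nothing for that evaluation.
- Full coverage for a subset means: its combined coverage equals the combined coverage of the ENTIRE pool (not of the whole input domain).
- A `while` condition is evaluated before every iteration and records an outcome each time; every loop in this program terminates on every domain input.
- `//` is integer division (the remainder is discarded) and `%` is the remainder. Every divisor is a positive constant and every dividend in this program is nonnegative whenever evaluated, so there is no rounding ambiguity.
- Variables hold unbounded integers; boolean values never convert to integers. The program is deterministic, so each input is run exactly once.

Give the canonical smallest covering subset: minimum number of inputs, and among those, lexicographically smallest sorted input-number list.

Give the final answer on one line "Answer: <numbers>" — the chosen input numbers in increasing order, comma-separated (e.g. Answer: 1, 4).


input #1, d=10, z=4: events B2->E, B3->E, B1->F, B4->F, B6->E, B5->T, B6->E, B5->T, B6->E, B5->T, B6->E, B5->T, B6->E, B5->T, ...; outcomes B1=F, B2=E, B3=E, B4=F, B5=T, B5=F, B6=S, B6=E, B7=T, B8=S
input #2, d=1, z=6: events B2->E, B3->E, B1->F, B4->F, B6->E, B5->F, B8->E, B7->F; outcomes B1=F, B2=E, B3=E, B4=F, B5=F, B6=E, B7=F, B8=E
input #3, d=7, z=4: events B2->E, B3->E, B1->F, B4->F, B6->E, B5->T, B6->E, B5->T, B6->E, B5->T, B6->E, B5->T, B6->E, B5->T, ...; outcomes B1=F, B2=E, B3=E, B4=F, B5=T, B5=F, B6=S, B6=E, B7=T, B8=S
input #4, d=0, z=4: events B2->E, B3->E, B1->F, B4->T, B6->E, B5->F, B8->E, B7->F; outcomes B1=F, B2=E, B3=E, B4=T, B5=F, B6=E, B7=F, B8=E
input #5, d=8, z=5: events B2->E, B3->E, B1->F, B4->F, B6->E, B5->T, B6->E, B5->T, B6->E, B5->T, B6->E, B5->T, B6->E, B5->T, ...; outcomes B1=F, B2=E, B3=E, B4=F, B5=T, B5=F, B6=S, B6=E, B7=T, B8=S
input #6, d=8, z=4: events B2->E, B3->E, B1->F, B4->F, B6->E, B5->T, B6->E, B5->T, B6->E, B5->T, B6->E, B5->T, B6->E, B5->T, ...; outcomes B1=F, B2=E, B3=E, B4=F, B5=T, B5=F, B6=S, B6=E, B7=T, B8=S
input #7, d=0, z=6: events B2->E, B3->E, B1->F, B4->T, B6->E, B5->F, B8->E, B7->F; outcomes B1=F, B2=E, B3=E, B4=T, B5=F, B6=E, B7=F, B8=E
the full pool covers 13 outcomes: B1=F, B2=E, B3=E, B4=T, B4=F, B5=T, B5=F, B6=S, B6=E, B7=T, B7=F, B8=S, B8=E
no size-1 subset reaches all 13 outcomes (best union: 10/13)
at size 2, {1, 4} reaches all 13 outcomes; every lexicographically earlier size-2 subset fails
Answer: 1, 4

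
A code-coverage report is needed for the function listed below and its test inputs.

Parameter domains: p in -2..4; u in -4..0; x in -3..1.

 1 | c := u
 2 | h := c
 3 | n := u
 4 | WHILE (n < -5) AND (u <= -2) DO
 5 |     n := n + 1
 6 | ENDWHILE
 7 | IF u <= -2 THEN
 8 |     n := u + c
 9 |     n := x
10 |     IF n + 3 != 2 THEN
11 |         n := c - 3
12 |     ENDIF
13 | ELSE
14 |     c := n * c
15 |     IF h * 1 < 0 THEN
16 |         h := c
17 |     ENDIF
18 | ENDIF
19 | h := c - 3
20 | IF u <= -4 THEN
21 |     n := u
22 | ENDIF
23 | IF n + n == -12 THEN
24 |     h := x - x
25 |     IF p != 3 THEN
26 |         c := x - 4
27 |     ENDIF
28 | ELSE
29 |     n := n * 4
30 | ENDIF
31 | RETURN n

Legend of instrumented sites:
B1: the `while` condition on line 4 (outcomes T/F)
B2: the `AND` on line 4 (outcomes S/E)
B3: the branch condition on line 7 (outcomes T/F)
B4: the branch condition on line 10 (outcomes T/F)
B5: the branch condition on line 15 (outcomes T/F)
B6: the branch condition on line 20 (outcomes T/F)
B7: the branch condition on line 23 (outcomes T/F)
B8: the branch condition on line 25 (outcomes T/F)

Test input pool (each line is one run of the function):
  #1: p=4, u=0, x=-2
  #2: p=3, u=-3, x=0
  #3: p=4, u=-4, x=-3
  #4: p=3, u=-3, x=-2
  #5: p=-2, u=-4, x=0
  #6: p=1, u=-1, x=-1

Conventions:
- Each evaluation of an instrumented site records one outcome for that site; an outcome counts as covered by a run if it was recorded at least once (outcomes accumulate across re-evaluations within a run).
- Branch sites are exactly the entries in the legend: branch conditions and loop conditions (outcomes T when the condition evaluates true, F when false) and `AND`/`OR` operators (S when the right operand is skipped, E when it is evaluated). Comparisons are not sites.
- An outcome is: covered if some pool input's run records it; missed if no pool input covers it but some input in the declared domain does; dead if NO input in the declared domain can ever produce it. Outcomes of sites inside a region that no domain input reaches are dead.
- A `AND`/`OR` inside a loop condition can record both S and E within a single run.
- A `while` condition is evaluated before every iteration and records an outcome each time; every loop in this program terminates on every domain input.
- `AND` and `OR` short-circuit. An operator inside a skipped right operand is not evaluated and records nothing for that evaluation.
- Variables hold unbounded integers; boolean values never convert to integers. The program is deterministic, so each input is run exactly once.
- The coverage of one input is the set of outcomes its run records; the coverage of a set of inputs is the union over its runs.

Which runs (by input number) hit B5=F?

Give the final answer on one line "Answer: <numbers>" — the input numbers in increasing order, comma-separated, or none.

input #1 (p=4, u=0, x=-2): hits B5=F
input #2 (p=3, u=-3, x=0): never hits B5=F
input #3 (p=4, u=-4, x=-3): never hits B5=F
input #4 (p=3, u=-3, x=-2): never hits B5=F
input #5 (p=-2, u=-4, x=0): never hits B5=F
input #6 (p=1, u=-1, x=-1): never hits B5=F

Answer: 1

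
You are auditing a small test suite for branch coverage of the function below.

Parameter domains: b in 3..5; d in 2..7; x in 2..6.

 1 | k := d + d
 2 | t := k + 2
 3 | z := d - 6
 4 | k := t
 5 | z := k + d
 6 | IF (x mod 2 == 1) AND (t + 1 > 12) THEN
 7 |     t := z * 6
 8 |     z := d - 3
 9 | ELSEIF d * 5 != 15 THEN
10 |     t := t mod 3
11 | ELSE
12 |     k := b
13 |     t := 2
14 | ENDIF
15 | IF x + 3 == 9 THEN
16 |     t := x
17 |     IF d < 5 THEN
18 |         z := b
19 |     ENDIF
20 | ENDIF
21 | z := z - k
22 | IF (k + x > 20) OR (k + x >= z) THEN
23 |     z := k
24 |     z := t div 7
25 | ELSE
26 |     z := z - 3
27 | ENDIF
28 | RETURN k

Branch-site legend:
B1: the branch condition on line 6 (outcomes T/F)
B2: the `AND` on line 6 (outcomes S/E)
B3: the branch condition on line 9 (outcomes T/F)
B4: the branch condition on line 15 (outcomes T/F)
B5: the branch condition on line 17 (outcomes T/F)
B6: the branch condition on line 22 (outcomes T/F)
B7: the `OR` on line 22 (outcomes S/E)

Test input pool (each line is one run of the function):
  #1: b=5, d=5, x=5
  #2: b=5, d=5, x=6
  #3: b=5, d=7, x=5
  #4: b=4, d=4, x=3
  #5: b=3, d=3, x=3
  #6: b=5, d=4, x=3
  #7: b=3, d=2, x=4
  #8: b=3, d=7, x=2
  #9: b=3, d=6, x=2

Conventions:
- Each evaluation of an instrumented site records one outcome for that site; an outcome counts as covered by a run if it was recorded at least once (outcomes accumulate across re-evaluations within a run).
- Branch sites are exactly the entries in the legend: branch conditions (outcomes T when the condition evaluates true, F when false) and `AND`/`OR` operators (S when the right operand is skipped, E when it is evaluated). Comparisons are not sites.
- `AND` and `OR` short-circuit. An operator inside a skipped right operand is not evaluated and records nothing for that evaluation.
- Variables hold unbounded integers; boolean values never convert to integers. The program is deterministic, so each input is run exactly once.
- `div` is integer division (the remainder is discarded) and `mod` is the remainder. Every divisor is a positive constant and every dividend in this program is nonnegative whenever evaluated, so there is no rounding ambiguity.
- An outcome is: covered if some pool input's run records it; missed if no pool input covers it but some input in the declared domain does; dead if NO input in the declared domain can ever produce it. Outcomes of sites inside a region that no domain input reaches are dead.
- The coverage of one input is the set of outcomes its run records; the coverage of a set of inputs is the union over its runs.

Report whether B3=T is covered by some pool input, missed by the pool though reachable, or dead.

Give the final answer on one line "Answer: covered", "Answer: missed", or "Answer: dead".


B3=T is recorded by pool input(s) 2, 4, 6, 7, 8, 9 -> covered
Answer: covered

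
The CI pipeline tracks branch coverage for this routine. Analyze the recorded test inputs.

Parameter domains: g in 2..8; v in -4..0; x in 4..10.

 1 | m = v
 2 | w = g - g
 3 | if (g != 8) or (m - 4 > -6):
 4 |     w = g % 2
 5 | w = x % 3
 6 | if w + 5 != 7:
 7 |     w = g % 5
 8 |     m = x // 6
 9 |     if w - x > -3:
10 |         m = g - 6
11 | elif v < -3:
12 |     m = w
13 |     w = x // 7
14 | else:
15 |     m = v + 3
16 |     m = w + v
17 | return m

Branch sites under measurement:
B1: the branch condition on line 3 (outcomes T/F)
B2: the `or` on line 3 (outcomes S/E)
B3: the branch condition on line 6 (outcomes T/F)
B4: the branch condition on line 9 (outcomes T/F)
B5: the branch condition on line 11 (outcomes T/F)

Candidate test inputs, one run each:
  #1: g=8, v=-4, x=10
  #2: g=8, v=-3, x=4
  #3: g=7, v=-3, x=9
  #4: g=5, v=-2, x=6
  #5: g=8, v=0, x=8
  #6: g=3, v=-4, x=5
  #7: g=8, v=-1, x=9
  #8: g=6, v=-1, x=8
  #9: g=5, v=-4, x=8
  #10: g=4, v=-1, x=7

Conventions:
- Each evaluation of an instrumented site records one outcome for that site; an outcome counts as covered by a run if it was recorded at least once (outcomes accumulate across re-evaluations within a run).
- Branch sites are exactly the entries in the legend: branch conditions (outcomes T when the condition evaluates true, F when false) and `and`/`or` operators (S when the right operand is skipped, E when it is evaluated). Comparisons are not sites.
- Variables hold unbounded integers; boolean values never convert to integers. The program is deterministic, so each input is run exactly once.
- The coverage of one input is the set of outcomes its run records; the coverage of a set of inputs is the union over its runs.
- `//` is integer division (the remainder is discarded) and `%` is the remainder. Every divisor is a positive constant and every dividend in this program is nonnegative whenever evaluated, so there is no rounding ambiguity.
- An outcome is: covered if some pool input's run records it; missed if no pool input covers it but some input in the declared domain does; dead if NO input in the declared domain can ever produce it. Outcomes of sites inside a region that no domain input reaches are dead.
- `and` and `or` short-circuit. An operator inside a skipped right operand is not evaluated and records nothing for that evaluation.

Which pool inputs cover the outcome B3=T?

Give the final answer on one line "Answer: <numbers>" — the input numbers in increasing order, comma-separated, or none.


input #1 (g=8, v=-4, x=10): hits B3=T
input #2 (g=8, v=-3, x=4): hits B3=T
input #3 (g=7, v=-3, x=9): hits B3=T
input #4 (g=5, v=-2, x=6): hits B3=T
input #5 (g=8, v=0, x=8): never hits B3=T
input #6 (g=3, v=-4, x=5): never hits B3=T
input #7 (g=8, v=-1, x=9): hits B3=T
input #8 (g=6, v=-1, x=8): never hits B3=T
input #9 (g=5, v=-4, x=8): never hits B3=T
input #10 (g=4, v=-1, x=7): hits B3=T
Answer: 1, 2, 3, 4, 7, 10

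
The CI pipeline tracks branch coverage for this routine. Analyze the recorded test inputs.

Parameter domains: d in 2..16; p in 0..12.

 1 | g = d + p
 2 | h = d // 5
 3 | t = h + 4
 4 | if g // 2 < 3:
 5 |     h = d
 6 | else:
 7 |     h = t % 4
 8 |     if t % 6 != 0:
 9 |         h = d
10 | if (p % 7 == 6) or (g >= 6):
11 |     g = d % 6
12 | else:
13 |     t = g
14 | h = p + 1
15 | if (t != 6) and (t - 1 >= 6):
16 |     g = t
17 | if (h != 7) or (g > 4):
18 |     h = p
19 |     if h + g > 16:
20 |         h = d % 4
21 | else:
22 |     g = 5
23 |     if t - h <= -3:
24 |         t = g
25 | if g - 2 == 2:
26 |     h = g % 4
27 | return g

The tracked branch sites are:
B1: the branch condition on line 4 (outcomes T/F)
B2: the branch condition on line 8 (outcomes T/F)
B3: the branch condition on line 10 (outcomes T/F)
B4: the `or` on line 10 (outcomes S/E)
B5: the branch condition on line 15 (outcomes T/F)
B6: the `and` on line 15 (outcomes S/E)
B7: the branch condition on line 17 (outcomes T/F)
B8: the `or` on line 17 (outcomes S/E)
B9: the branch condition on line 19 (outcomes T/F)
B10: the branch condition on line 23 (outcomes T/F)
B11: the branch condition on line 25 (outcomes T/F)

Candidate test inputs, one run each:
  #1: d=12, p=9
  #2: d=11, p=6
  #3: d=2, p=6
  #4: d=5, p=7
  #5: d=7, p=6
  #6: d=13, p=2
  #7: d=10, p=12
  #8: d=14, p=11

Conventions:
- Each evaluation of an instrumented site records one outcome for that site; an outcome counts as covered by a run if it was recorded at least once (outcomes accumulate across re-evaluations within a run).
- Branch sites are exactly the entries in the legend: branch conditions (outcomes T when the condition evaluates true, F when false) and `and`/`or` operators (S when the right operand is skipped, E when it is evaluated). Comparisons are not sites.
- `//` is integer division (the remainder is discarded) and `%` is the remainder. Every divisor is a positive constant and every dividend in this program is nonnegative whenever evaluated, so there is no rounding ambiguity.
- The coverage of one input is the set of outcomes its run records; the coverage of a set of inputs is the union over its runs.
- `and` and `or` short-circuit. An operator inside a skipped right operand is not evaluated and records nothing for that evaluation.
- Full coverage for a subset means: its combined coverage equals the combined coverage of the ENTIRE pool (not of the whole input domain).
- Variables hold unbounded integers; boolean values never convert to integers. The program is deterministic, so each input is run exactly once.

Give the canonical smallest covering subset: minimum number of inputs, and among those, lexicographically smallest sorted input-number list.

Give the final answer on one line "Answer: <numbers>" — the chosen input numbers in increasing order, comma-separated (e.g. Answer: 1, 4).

input #1, d=12, p=9: events B1->F, B2->F, B4->E, B3->T, B6->S, B5->F, B8->S, B7->T, B9->F, B11->F; outcomes B1=F, B2=F, B3=T, B4=E, B5=F, B6=S, B7=T, B8=S, B9=F, B11=F
input #2, d=11, p=6: events B1->F, B2->F, B4->S, B3->T, B6->S, B5->F, B8->E, B7->T, B9->F, B11->F; outcomes B1=F, B2=F, B3=T, B4=S, B5=F, B6=S, B7=T, B8=E, B9=F, B11=F
input #3, d=2, p=6: events B1->F, B2->T, B4->S, B3->T, B6->E, B5->F, B8->E, B7->F, B10->T, B11->F; outcomes B1=F, B2=T, B3=T, B4=S, B5=F, B6=E, B7=F, B8=E, B10=T, B11=F
input #4, d=5, p=7: events B1->F, B2->T, B4->E, B3->T, B6->E, B5->F, B8->S, B7->T, B9->F, B11->F; outcomes B1=F, B2=T, B3=T, B4=E, B5=F, B6=E, B7=T, B8=S, B9=F, B11=F
input #5, d=7, p=6: events B1->F, B2->T, B4->S, B3->T, B6->E, B5->F, B8->E, B7->F, B10->F, B11->F; outcomes B1=F, B2=T, B3=T, B4=S, B5=F, B6=E, B7=F, B8=E, B10=F, B11=F
input #6, d=13, p=2: events B1->F, B2->F, B4->E, B3->T, B6->S, B5->F, B8->S, B7->T, B9->F, B11->F; outcomes B1=F, B2=F, B3=T, B4=E, B5=F, B6=S, B7=T, B8=S, B9=F, B11=F
input #7, d=10, p=12: events B1->F, B2->F, B4->E, B3->T, B6->S, B5->F, B8->S, B7->T, B9->F, B11->T; outcomes B1=F, B2=F, B3=T, B4=E, B5=F, B6=S, B7=T, B8=S, B9=F, B11=T
input #8, d=14, p=11: events B1->F, B2->F, B4->E, B3->T, B6->S, B5->F, B8->S, B7->T, B9->F, B11->F; outcomes B1=F, B2=F, B3=T, B4=E, B5=F, B6=S, B7=T, B8=S, B9=F, B11=F
together the pool reaches 18 outcomes: B1=F, B2=T, B2=F, B3=T, B4=S, B4=E, B5=F, B6=S, B6=E, B7=T, B7=F, B8=S, B8=E, B9=F, B10=T, B10=F, B11=T, B11=F
size 1 is not enough: best union over all size-1 subsets is 10/18
size 2 is not enough: best union over all size-2 subsets is 17/18
at size 3, {3, 5, 7} reaches all 18 outcomes; every lexicographically earlier size-3 subset fails

Answer: 3, 5, 7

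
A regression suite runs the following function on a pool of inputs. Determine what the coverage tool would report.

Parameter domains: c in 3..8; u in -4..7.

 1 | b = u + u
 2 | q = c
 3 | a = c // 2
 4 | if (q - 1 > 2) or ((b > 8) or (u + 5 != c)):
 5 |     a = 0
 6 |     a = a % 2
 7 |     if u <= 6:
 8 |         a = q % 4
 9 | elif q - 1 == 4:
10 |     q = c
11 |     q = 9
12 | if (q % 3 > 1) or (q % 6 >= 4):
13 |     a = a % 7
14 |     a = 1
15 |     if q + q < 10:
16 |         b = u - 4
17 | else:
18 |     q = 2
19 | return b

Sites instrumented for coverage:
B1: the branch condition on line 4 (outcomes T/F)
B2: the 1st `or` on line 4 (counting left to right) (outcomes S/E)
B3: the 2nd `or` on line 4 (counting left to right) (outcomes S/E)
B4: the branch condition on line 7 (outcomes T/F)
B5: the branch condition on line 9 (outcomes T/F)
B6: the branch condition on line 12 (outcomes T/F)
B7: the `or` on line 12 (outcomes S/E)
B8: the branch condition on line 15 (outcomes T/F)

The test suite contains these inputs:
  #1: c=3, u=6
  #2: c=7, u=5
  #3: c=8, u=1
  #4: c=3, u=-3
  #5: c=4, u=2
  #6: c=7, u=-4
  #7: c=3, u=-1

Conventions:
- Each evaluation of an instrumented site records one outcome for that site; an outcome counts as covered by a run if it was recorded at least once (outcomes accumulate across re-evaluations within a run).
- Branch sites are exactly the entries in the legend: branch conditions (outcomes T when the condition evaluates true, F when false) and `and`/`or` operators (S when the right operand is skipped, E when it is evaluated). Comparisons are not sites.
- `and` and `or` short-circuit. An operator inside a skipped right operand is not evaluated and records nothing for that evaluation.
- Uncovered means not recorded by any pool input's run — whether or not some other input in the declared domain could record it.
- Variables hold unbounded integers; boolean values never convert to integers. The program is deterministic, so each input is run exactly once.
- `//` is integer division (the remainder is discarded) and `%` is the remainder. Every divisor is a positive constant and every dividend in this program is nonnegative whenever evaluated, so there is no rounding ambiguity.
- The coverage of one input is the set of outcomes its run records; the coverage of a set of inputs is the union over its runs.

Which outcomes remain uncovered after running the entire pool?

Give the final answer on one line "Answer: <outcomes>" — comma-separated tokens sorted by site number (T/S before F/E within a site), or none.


#1 (c=3, u=6) -> covered: B1=T, B2=E, B3=S, B4=T, B6=F, B7=E
#2 (c=7, u=5) -> covered: B1=T, B2=S, B4=T, B6=F, B7=E
#3 (c=8, u=1) -> covered: B1=T, B2=S, B4=T, B6=T, B7=S, B8=F
#4 (c=3, u=-3) -> covered: B1=T, B2=E, B3=E, B4=T, B6=F, B7=E
#5 (c=4, u=2) -> covered: B1=T, B2=S, B4=T, B6=T, B7=E, B8=T
#6 (c=7, u=-4) -> covered: B1=T, B2=S, B4=T, B6=F, B7=E
#7 (c=3, u=-1) -> covered: B1=T, B2=E, B3=E, B4=T, B6=F, B7=E
union over the pool: B1=T, B2=S, B2=E, B3=S, B3=E, B4=T, B6=T, B6=F, B7=S, B7=E, B8=T, B8=F
uncovered (4 of 16): B1=F, B4=F, B5=T, B5=F
Answer: B1=F, B4=F, B5=T, B5=F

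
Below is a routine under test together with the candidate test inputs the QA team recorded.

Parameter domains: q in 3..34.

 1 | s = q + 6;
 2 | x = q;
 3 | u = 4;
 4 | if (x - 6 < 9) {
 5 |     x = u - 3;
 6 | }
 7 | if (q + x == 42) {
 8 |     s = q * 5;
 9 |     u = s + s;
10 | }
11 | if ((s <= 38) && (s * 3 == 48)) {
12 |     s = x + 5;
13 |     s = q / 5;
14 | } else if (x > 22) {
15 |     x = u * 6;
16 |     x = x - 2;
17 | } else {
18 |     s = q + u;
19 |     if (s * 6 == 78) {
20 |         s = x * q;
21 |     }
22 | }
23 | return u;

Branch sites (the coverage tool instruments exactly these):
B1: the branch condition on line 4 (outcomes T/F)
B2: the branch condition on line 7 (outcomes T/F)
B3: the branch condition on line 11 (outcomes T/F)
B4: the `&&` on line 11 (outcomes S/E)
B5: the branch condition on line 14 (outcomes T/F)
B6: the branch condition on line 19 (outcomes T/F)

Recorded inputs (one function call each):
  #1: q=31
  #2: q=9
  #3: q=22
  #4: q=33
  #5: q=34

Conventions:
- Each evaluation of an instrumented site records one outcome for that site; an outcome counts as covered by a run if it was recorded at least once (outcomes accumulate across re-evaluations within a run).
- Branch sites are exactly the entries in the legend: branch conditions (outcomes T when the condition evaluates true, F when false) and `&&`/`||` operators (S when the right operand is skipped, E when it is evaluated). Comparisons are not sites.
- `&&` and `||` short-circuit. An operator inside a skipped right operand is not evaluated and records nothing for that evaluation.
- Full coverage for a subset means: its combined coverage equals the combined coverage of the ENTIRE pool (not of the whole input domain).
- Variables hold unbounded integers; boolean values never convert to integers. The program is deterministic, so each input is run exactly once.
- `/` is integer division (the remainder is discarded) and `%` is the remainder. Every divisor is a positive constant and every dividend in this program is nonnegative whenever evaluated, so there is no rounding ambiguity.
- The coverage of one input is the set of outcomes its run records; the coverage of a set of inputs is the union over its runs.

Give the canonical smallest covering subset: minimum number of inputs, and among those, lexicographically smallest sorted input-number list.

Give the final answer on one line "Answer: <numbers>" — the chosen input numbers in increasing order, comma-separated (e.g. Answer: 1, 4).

run #1 (q=31) runs B1->F, B2->F, B4->E, B3->F, B5->T; records B1=F, B2=F, B3=F, B4=E, B5=T
run #2 (q=9) runs B1->T, B2->F, B4->E, B3->F, B5->F, B6->T; records B1=T, B2=F, B3=F, B4=E, B5=F, B6=T
run #3 (q=22) runs B1->F, B2->F, B4->E, B3->F, B5->F, B6->F; records B1=F, B2=F, B3=F, B4=E, B5=F, B6=F
run #4 (q=33) runs B1->F, B2->F, B4->S, B3->F, B5->T; records B1=F, B2=F, B3=F, B4=S, B5=T
run #5 (q=34) runs B1->F, B2->F, B4->S, B3->F, B5->T; records B1=F, B2=F, B3=F, B4=S, B5=T
together the pool reaches 10 outcomes: B1=T, B1=F, B2=F, B3=F, B4=S, B4=E, B5=T, B5=F, B6=T, B6=F
no size-1 subset reaches all 10 outcomes (best union: 6/10)
no size-2 subset reaches all 10 outcomes (best union: 9/10)
inputs {2, 3, 4} (size 3) cover everything; no size-3 subset with a lexicographically smaller index list covers all 10

Answer: 2, 3, 4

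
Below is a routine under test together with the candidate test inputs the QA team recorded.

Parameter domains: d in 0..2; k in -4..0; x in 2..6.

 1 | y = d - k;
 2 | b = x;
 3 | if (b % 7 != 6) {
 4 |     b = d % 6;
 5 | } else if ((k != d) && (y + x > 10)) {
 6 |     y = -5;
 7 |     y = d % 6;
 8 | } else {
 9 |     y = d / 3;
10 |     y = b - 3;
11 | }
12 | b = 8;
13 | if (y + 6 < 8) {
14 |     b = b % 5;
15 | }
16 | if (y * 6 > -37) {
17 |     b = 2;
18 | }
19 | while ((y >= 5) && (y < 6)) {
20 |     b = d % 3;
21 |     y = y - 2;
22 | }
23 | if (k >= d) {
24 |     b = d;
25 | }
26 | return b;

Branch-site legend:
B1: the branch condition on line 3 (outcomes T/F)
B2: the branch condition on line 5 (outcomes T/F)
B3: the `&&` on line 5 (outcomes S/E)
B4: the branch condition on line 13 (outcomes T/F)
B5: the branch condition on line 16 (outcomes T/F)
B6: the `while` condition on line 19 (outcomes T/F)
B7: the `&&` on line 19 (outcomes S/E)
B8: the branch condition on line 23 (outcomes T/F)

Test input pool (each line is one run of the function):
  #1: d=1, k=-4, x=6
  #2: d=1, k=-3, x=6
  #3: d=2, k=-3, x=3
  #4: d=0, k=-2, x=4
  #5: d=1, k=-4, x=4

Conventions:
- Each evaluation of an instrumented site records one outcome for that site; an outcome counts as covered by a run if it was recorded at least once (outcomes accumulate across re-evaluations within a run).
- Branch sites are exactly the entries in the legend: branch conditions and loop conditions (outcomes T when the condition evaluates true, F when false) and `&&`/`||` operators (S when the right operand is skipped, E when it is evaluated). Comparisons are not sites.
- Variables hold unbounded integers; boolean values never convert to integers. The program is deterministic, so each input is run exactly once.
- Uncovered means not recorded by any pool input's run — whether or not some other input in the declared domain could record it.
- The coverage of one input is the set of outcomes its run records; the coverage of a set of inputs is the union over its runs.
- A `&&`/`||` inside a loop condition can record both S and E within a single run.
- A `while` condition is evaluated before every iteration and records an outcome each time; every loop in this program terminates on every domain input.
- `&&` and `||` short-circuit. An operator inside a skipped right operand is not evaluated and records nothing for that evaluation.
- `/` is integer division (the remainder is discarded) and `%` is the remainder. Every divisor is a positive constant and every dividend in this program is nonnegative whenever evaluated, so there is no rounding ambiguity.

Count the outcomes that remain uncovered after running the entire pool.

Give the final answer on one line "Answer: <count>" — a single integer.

input #1 (d=1, k=-4, x=6): events B1->F, B3->E, B2->T, B4->T, B5->T, B7->S, B6->F, B8->F; covers B1=F, B2=T, B3=E, B4=T, B5=T, B6=F, B7=S, B8=F
input #2 (d=1, k=-3, x=6): events B1->F, B3->E, B2->F, B4->F, B5->T, B7->S, B6->F, B8->F; covers B1=F, B2=F, B3=E, B4=F, B5=T, B6=F, B7=S, B8=F
input #3 (d=2, k=-3, x=3): events B1->T, B4->F, B5->T, B7->E, B6->T, B7->S, B6->F, B8->F; covers B1=T, B4=F, B5=T, B6=T, B6=F, B7=S, B7=E, B8=F
input #4 (d=0, k=-2, x=4): events B1->T, B4->F, B5->T, B7->S, B6->F, B8->F; covers B1=T, B4=F, B5=T, B6=F, B7=S, B8=F
input #5 (d=1, k=-4, x=4): events B1->T, B4->F, B5->T, B7->E, B6->T, B7->S, B6->F, B8->F; covers B1=T, B4=F, B5=T, B6=T, B6=F, B7=S, B7=E, B8=F
union over the pool: B1=T, B1=F, B2=T, B2=F, B3=E, B4=T, B4=F, B5=T, B6=T, B6=F, B7=S, B7=E, B8=F
uncovered (3 of 16): B3=S, B5=F, B8=T

Answer: 3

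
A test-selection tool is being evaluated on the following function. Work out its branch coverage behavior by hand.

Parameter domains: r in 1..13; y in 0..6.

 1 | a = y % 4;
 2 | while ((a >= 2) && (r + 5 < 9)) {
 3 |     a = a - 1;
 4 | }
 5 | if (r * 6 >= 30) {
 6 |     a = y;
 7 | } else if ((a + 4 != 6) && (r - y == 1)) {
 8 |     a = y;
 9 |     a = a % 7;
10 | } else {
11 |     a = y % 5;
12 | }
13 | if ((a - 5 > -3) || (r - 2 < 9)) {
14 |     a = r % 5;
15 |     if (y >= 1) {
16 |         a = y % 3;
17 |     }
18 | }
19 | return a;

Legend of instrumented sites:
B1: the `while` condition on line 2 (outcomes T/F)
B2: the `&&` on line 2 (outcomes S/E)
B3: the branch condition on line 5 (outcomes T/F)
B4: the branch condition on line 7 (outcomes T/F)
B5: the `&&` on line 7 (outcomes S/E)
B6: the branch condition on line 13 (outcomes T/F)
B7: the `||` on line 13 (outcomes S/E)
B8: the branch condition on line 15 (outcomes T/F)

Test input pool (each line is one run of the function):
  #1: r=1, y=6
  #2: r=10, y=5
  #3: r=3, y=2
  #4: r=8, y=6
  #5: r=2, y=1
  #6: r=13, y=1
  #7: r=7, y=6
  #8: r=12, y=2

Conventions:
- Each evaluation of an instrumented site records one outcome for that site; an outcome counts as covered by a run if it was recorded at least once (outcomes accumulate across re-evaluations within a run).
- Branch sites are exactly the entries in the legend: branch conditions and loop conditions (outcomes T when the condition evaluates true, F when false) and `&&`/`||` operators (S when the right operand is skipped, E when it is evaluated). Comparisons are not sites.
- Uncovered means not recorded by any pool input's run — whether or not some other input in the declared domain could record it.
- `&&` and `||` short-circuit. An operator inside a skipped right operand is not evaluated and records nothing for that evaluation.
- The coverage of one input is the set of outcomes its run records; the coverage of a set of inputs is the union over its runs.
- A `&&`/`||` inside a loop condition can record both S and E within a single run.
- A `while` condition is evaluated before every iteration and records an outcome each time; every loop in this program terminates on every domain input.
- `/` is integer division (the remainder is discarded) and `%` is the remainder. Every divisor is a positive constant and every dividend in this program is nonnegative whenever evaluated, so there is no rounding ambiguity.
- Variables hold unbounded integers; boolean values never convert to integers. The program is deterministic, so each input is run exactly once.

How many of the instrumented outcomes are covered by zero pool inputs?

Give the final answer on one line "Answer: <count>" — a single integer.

test 1 (r=1, y=6) fires B2->E, B1->T, B2->S, B1->F, B3->F, B5->E, B4->F, B7->E, B6->T, B8->T; hits B1=T, B1=F, B2=S, B2=E, B3=F, B4=F, B5=E, B6=T, B7=E, B8=T
test 2 (r=10, y=5) fires B2->S, B1->F, B3->T, B7->S, B6->T, B8->T; hits B1=F, B2=S, B3=T, B6=T, B7=S, B8=T
test 3 (r=3, y=2) fires B2->E, B1->T, B2->S, B1->F, B3->F, B5->E, B4->T, B7->E, B6->T, B8->T; hits B1=T, B1=F, B2=S, B2=E, B3=F, B4=T, B5=E, B6=T, B7=E, B8=T
test 4 (r=8, y=6) fires B2->E, B1->F, B3->T, B7->S, B6->T, B8->T; hits B1=F, B2=E, B3=T, B6=T, B7=S, B8=T
test 5 (r=2, y=1) fires B2->S, B1->F, B3->F, B5->E, B4->T, B7->E, B6->T, B8->T; hits B1=F, B2=S, B3=F, B4=T, B5=E, B6=T, B7=E, B8=T
test 6 (r=13, y=1) fires B2->S, B1->F, B3->T, B7->E, B6->F; hits B1=F, B2=S, B3=T, B6=F, B7=E
test 7 (r=7, y=6) fires B2->E, B1->F, B3->T, B7->S, B6->T, B8->T; hits B1=F, B2=E, B3=T, B6=T, B7=S, B8=T
test 8 (r=12, y=2) fires B2->E, B1->F, B3->T, B7->E, B6->F; hits B1=F, B2=E, B3=T, B6=F, B7=E
union over the pool: B1=T, B1=F, B2=S, B2=E, B3=T, B3=F, B4=T, B4=F, B5=E, B6=T, B6=F, B7=S, B7=E, B8=T
uncovered (2 of 16): B5=S, B8=F

Answer: 2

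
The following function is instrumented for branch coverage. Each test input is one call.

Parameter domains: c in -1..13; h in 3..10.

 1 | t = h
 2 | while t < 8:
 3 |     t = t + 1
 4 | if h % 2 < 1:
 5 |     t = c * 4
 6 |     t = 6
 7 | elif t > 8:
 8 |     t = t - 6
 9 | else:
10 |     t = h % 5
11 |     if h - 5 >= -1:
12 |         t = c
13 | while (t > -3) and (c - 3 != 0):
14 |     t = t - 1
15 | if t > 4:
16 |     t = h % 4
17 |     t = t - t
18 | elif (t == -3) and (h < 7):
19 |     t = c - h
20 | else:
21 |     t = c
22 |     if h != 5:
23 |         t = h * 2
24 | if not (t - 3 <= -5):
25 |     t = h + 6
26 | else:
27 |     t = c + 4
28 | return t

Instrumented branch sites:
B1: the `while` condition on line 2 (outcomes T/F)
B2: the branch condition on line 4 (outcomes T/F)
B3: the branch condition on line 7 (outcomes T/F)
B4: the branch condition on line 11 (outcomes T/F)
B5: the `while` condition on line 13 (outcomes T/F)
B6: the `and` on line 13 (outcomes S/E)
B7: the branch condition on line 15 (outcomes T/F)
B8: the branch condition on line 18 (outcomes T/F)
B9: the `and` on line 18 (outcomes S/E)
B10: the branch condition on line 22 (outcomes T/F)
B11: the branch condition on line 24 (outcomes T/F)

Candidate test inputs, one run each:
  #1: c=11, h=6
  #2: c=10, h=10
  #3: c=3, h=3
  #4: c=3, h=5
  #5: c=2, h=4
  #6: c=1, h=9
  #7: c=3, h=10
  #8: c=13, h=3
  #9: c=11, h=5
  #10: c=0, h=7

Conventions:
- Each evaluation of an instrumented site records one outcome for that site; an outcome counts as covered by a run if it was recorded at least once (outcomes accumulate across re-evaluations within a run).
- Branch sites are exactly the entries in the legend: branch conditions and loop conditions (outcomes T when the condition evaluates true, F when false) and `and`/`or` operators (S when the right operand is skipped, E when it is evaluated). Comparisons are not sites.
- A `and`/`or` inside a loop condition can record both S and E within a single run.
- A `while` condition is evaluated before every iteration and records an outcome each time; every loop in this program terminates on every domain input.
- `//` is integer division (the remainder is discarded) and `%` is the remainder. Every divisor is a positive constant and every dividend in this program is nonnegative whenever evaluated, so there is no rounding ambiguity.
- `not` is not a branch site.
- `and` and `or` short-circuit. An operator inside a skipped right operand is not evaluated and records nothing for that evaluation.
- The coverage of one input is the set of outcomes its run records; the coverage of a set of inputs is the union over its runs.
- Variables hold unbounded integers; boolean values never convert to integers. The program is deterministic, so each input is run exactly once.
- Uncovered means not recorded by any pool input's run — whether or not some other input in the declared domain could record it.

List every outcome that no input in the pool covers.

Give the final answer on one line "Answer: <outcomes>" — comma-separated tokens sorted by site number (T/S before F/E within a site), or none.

input #1 (c=11, h=6): covers B1=T, B1=F, B2=T, B5=T, B5=F, B6=S, B6=E, B7=F, B8=T, B9=E, B11=T
input #2 (c=10, h=10): covers B1=F, B2=T, B5=T, B5=F, B6=S, B6=E, B7=F, B8=F, B9=E, B10=T, B11=T
input #3 (c=3, h=3): covers B1=T, B1=F, B2=F, B3=F, B4=F, B5=F, B6=E, B7=F, B8=F, B9=S, B10=T, B11=T
input #4 (c=3, h=5): covers B1=T, B1=F, B2=F, B3=F, B4=T, B5=F, B6=E, B7=F, B8=F, B9=S, B10=F, B11=T
input #5 (c=2, h=4): covers B1=T, B1=F, B2=T, B5=T, B5=F, B6=S, B6=E, B7=F, B8=T, B9=E, B11=F
input #6 (c=1, h=9): covers B1=F, B2=F, B3=T, B5=T, B5=F, B6=S, B6=E, B7=F, B8=F, B9=E, B10=T, B11=T
input #7 (c=3, h=10): covers B1=F, B2=T, B5=F, B6=E, B7=T, B11=T
input #8 (c=13, h=3): covers B1=T, B1=F, B2=F, B3=F, B4=F, B5=T, B5=F, B6=S, B6=E, B7=F, B8=T, B9=E, B11=T
input #9 (c=11, h=5): covers B1=T, B1=F, B2=F, B3=F, B4=T, B5=T, B5=F, B6=S, B6=E, B7=F, B8=T, B9=E, B11=T
input #10 (c=0, h=7): covers B1=T, B1=F, B2=F, B3=F, B4=T, B5=T, B5=F, B6=S, B6=E, B7=F, B8=F, B9=E, B10=T, B11=T
union over the pool: B1=T, B1=F, B2=T, B2=F, B3=T, B3=F, B4=T, B4=F, B5=T, B5=F, B6=S, B6=E, B7=T, B7=F, B8=T, B8=F, B9=S, B9=E, B10=T, B10=F, B11=T, B11=F
uncovered (0 of 22): none

Answer: none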